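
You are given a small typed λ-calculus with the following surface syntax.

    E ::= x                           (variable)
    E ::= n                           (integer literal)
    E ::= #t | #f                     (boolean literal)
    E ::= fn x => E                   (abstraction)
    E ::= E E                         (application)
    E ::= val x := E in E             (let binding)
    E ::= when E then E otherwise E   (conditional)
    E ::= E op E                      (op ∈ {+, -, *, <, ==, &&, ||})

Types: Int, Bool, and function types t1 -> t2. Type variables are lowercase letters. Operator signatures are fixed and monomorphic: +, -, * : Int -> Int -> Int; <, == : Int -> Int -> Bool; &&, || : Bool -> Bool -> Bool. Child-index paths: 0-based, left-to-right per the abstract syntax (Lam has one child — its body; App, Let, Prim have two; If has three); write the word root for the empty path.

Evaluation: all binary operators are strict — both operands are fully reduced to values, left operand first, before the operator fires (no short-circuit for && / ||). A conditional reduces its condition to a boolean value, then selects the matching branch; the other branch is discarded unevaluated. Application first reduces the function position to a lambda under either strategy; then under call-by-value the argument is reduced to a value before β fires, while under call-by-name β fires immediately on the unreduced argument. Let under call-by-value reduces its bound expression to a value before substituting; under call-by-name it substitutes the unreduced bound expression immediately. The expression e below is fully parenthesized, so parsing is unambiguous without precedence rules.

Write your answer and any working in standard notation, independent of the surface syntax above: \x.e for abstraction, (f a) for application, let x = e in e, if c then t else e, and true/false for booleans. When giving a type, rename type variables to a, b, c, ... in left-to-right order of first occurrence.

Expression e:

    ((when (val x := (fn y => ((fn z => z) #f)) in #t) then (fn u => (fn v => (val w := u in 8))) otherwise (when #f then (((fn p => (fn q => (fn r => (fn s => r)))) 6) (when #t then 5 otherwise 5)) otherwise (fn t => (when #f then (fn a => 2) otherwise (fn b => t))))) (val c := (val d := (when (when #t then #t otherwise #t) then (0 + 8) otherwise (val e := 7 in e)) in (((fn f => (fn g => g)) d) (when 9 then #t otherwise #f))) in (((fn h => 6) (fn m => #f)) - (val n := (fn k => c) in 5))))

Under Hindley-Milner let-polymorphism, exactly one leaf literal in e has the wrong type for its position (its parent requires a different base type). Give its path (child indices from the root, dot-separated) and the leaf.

Derivation:
z : b
\z._ : b -> b
  unify b -> b ~ Bool -> c
  unify b ~ Bool
  unify Bool ~ c
_ _ : Bool
\y._ : a -> Bool
let x : forall. a -> Bool
  unify Bool ~ Bool
u : d
let w : d
\v._ : e -> Int
\u._ : d -> e -> Int
  unify Bool ~ Bool
r : h
\s._ : i -> h
\r._ : h -> i -> h
\q._ : g -> h -> i -> h
\p._ : f -> g -> h -> i -> h
  unify f -> g -> h -> i -> h ~ Int -> j
  unify f ~ Int
  unify g -> h -> i -> h ~ j
_ _ : g -> h -> i -> h
  unify Bool ~ Bool
  unify Int ~ Int
  unify g -> h -> i -> h ~ Int -> k
  unify g ~ Int
  unify h -> i -> h ~ k
_ _ : h -> i -> h
  unify Bool ~ Bool
\a._ : m -> Int
t : l
\b._ : n -> l
  unify m -> Int ~ n -> l
  unify m ~ n
  unify Int ~ l
\t._ : Int -> n -> Int
  unify h -> i -> h ~ Int -> n -> Int
  unify h ~ Int
  unify i -> Int ~ n -> Int
  unify i ~ n
  unify Int ~ Int
  unify d -> e -> Int ~ Int -> n -> Int
  unify d ~ Int
  unify e -> Int ~ n -> Int
  unify e ~ n
  unify Int ~ Int
  unify Bool ~ Bool
  unify Bool ~ Bool
  unify Bool ~ Bool
  unify Int ~ Int
  unify Int ~ Int
let e : Int
e : Int
  unify Int ~ Int
let d : Int
g : p
\g._ : p -> p
\f._ : o -> p -> p
d : Int
  unify o -> p -> p ~ Int -> q
  unify o ~ Int
  unify p -> p ~ q
_ _ : p -> p
  unify Int ~ Bool
  FAIL: mismatch Int ~ Bool

Answer: 1.0.1.1.0 : 9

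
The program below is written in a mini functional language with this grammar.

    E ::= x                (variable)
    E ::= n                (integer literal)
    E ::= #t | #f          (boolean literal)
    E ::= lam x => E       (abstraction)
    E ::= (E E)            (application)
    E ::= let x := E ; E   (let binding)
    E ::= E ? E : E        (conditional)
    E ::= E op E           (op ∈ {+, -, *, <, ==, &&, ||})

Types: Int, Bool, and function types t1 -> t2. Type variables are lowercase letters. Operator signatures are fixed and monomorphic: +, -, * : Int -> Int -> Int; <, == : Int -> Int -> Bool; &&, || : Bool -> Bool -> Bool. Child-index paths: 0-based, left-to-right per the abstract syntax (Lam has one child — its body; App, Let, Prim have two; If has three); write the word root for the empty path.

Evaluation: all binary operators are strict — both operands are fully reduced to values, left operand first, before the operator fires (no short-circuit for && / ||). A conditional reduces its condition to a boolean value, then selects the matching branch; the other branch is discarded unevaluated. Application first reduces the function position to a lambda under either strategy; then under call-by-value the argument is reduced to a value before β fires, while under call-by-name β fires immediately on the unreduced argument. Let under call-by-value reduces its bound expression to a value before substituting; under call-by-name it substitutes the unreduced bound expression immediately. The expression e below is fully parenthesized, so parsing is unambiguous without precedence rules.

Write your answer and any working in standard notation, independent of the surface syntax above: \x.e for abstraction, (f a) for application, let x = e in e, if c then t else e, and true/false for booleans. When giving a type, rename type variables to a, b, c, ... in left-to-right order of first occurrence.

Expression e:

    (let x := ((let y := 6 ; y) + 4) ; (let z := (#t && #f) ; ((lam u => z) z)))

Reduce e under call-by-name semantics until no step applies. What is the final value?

Derivation:
step 0: (let x = ((let y = 6 in y) + 4) in (let z = (true && false) in ((\u.z) z)))
step 1: [let@root] (let z = (true && false) in ((\u.z) z))
step 2: [let@root] ((\u.(true && false)) (true && false))
step 3: [beta@root] (true && false)
step 4: [delta@root] false

Answer: false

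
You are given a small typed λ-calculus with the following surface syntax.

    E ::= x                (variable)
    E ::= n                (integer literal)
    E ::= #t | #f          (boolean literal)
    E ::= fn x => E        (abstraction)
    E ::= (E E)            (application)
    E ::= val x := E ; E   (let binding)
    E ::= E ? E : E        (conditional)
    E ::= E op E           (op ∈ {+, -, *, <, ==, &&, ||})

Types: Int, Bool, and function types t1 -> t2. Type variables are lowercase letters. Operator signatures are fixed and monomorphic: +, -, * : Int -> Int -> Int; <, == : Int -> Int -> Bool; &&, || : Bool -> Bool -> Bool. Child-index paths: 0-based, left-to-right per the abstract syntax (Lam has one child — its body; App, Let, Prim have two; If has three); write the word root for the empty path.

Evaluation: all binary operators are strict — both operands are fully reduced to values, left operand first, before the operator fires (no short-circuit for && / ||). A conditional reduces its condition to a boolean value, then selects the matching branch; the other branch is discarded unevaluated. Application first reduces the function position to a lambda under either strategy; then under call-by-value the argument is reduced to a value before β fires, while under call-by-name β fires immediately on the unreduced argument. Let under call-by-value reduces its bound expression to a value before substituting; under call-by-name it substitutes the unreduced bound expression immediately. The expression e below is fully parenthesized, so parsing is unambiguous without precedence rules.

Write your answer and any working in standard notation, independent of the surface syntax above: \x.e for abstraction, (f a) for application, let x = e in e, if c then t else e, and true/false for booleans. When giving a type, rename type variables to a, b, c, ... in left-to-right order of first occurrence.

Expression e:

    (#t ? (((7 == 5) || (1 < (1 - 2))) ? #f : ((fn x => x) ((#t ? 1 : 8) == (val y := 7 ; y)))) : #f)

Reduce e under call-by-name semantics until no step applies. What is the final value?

Answer: false

Derivation:
step 0: (if true then (if ((7 == 5) || (1 < (1 - 2))) then false else ((\x.x) ((if true then 1 else 8) == (let y = 7 in y)))) else false)
step 1: [if@root] (if ((7 == 5) || (1 < (1 - 2))) then false else ((\x.x) ((if true then 1 else 8) == (let y = 7 in y))))
step 2: [delta@0.0] (if (false || (1 < (1 - 2))) then false else ((\x.x) ((if true then 1 else 8) == (let y = 7 in y))))
step 3: [delta@0.1.1] (if (false || (1 < -1)) then false else ((\x.x) ((if true then 1 else 8) == (let y = 7 in y))))
step 4: [delta@0.1] (if (false || false) then false else ((\x.x) ((if true then 1 else 8) == (let y = 7 in y))))
step 5: [delta@0] (if false then false else ((\x.x) ((if true then 1 else 8) == (let y = 7 in y))))
step 6: [if@root] ((\x.x) ((if true then 1 else 8) == (let y = 7 in y)))
step 7: [beta@root] ((if true then 1 else 8) == (let y = 7 in y))
step 8: [if@0] (1 == (let y = 7 in y))
step 9: [let@1] (1 == 7)
step 10: [delta@root] false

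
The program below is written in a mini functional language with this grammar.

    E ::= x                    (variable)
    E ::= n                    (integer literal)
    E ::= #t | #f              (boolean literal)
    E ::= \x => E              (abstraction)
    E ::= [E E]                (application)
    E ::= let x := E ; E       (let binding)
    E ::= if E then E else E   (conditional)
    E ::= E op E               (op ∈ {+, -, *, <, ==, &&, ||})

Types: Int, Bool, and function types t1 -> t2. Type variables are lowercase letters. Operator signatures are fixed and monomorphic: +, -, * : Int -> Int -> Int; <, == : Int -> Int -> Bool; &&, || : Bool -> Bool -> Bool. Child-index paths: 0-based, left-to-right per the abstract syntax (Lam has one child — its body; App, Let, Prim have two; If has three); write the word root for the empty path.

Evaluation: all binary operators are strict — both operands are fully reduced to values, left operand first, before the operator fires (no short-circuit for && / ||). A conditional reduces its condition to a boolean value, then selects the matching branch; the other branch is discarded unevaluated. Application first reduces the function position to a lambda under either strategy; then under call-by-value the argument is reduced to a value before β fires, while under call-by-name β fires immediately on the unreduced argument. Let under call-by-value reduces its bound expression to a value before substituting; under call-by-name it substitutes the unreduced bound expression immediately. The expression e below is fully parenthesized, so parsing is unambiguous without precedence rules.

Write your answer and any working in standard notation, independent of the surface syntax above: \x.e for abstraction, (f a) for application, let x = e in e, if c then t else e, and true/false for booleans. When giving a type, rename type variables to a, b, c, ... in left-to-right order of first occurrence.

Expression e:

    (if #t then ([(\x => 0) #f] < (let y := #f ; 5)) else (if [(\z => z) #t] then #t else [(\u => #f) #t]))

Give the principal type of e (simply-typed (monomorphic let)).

Trace:
  unify Bool ~ Bool
\x._ : a -> Int
  unify a -> Int ~ Bool -> b
  unify a ~ Bool
  unify Int ~ b
_ _ : Int
  unify Int ~ Int
let y : Bool
  unify Int ~ Int
z : c
\z._ : c -> c
  unify c -> c ~ Bool -> d
  unify c ~ Bool
  unify Bool ~ d
_ _ : Bool
  unify Bool ~ Bool
\u._ : e -> Bool
  unify e -> Bool ~ Bool -> f
  unify e ~ Bool
  unify Bool ~ f
_ _ : Bool
  unify Bool ~ Bool
  unify Bool ~ Bool

Answer: Bool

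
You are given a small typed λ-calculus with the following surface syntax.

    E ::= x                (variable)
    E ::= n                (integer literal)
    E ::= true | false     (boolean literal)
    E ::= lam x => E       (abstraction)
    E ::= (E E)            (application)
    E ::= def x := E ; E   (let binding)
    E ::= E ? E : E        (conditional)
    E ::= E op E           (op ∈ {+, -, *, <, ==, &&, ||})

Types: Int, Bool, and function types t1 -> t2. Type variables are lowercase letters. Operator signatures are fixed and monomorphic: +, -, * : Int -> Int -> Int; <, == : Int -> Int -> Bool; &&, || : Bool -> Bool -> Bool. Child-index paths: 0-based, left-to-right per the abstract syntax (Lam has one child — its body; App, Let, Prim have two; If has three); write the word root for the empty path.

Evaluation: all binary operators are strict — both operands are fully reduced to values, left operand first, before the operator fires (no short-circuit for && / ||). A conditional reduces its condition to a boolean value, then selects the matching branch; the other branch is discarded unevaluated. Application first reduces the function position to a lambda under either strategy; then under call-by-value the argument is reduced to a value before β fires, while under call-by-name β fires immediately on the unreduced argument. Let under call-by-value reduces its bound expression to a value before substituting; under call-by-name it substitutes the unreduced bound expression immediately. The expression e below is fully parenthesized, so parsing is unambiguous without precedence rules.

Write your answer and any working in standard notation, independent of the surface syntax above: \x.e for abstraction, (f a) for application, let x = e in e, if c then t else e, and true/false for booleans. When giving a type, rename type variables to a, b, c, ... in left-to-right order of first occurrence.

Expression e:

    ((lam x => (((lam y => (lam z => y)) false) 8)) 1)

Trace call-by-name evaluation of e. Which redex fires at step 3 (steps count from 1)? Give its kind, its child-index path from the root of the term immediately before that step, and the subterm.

Answer: beta at root : ((\z.false) 8)

Trace:
step 0: ((\x.(((\y.(\z.y)) false) 8)) 1)
step 1: [beta@root] (((\y.(\z.y)) false) 8)
step 2: [beta@0] ((\z.false) 8)
step 3: [beta@root] false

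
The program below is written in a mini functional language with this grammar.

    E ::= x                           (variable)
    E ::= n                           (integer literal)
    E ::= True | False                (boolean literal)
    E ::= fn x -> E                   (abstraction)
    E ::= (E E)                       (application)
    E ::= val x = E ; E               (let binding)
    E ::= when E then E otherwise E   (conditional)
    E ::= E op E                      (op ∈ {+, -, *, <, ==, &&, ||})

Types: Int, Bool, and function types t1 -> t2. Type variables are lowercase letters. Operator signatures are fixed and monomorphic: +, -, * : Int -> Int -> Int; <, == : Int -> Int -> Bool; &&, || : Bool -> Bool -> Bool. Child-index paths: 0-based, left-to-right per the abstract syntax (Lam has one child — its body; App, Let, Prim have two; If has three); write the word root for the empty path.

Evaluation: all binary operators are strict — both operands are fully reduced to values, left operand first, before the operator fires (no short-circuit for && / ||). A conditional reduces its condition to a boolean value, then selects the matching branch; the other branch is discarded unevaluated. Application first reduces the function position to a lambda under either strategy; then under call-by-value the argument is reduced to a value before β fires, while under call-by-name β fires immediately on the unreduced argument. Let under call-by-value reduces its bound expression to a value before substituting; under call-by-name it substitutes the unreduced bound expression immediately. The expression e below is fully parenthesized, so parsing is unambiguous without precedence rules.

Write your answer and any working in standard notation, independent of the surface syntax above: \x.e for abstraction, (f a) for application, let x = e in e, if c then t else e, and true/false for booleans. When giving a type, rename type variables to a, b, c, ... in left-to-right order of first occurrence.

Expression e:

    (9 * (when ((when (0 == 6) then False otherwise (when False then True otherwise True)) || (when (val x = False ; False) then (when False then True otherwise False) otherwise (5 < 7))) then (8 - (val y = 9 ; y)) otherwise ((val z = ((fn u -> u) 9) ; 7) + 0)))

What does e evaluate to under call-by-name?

Answer: -9

Working:
step 0: (9 * (if ((if (0 == 6) then false else (if false then true else true)) || (if (let x = false in false) then (if false then true else false) else (5 < 7))) then (8 - (let y = 9 in y)) else ((let z = ((\u.u) 9) in 7) + 0)))
step 1: [delta@1.0.0.0] (9 * (if ((if false then false else (if false then true else true)) || (if (let x = false in false) then (if false then true else false) else (5 < 7))) then (8 - (let y = 9 in y)) else ((let z = ((\u.u) 9) in 7) + 0)))
step 2: [if@1.0.0] (9 * (if ((if false then true else true) || (if (let x = false in false) then (if false then true else false) else (5 < 7))) then (8 - (let y = 9 in y)) else ((let z = ((\u.u) 9) in 7) + 0)))
step 3: [if@1.0.0] (9 * (if (true || (if (let x = false in false) then (if false then true else false) else (5 < 7))) then (8 - (let y = 9 in y)) else ((let z = ((\u.u) 9) in 7) + 0)))
step 4: [let@1.0.1.0] (9 * (if (true || (if false then (if false then true else false) else (5 < 7))) then (8 - (let y = 9 in y)) else ((let z = ((\u.u) 9) in 7) + 0)))
step 5: [if@1.0.1] (9 * (if (true || (5 < 7)) then (8 - (let y = 9 in y)) else ((let z = ((\u.u) 9) in 7) + 0)))
step 6: [delta@1.0.1] (9 * (if (true || true) then (8 - (let y = 9 in y)) else ((let z = ((\u.u) 9) in 7) + 0)))
step 7: [delta@1.0] (9 * (if true then (8 - (let y = 9 in y)) else ((let z = ((\u.u) 9) in 7) + 0)))
step 8: [if@1] (9 * (8 - (let y = 9 in y)))
step 9: [let@1.1] (9 * (8 - 9))
step 10: [delta@1] (9 * -1)
step 11: [delta@root] -9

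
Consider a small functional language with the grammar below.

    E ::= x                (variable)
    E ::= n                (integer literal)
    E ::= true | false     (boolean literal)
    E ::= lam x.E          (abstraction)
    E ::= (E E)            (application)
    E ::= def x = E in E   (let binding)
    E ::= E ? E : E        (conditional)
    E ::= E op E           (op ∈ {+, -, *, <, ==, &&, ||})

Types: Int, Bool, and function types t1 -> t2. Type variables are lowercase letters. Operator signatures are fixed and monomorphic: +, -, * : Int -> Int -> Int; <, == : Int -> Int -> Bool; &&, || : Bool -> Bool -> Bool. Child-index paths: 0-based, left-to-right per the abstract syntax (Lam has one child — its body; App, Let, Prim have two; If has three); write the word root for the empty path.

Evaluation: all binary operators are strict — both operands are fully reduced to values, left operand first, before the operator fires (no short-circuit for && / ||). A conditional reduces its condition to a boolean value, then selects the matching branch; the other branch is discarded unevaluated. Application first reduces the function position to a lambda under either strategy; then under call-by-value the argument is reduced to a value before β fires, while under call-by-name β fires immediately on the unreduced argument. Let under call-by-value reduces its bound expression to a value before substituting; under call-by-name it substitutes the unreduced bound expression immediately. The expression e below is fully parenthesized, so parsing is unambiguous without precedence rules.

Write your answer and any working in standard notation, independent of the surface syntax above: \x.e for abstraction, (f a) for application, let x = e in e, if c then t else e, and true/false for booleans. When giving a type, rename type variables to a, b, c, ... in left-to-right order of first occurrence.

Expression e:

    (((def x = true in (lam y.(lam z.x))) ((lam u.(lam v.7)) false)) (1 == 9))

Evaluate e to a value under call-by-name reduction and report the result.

Derivation:
step 0: (((let x = true in (\y.(\z.x))) ((\u.(\v.7)) false)) (1 == 9))
step 1: [let@0.0] (((\y.(\z.true)) ((\u.(\v.7)) false)) (1 == 9))
step 2: [beta@0] ((\z.true) (1 == 9))
step 3: [beta@root] true

Answer: true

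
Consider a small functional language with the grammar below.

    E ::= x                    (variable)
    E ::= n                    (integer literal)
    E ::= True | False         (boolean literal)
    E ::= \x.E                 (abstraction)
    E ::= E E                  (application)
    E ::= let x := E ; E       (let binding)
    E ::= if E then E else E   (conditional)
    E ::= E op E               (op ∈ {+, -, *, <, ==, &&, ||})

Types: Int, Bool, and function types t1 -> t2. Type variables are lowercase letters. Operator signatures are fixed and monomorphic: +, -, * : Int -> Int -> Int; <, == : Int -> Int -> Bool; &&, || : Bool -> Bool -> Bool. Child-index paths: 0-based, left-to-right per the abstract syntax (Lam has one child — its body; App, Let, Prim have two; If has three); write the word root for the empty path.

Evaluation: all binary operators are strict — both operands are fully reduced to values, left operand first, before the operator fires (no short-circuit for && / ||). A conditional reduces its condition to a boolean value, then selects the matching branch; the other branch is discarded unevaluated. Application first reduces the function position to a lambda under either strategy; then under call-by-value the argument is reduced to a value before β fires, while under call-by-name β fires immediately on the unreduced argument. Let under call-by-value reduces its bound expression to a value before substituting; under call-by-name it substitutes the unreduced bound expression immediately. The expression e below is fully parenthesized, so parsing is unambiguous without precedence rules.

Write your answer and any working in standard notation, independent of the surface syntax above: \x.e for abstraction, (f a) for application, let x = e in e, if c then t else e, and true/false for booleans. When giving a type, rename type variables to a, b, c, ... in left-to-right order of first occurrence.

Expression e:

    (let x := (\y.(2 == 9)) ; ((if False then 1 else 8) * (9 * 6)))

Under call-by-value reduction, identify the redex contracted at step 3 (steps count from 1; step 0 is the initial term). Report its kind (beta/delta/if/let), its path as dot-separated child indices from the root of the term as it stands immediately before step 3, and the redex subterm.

Answer: delta at 1 : (9 * 6)

Working:
step 0: (let x = (\y.(2 == 9)) in ((if false then 1 else 8) * (9 * 6)))
step 1: [let@root] ((if false then 1 else 8) * (9 * 6))
step 2: [if@0] (8 * (9 * 6))
step 3: [delta@1] (8 * 54)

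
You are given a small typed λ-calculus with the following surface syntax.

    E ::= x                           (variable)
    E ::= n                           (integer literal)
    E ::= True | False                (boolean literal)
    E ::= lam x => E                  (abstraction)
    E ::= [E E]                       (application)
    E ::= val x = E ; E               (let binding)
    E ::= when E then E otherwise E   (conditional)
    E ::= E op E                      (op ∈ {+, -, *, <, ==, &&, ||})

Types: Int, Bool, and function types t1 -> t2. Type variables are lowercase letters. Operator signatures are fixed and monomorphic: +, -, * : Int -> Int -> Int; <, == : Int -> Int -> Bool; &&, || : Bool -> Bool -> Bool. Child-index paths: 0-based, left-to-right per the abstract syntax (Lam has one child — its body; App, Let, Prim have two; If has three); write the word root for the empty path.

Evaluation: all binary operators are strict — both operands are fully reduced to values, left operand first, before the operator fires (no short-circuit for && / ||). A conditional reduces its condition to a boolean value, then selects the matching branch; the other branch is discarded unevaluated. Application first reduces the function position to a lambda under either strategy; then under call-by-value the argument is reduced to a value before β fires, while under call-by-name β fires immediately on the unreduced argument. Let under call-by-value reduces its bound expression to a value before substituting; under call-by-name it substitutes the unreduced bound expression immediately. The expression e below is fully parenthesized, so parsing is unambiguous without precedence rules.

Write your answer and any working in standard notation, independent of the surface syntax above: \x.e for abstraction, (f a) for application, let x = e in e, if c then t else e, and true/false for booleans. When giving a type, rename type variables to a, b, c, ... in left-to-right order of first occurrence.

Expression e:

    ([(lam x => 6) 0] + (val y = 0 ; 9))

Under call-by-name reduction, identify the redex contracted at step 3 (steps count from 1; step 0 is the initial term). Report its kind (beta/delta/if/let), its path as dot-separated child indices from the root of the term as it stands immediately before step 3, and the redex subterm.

Answer: delta at root : (6 + 9)

Trace:
step 0: (((\x.6) 0) + (let y = 0 in 9))
step 1: [beta@0] (6 + (let y = 0 in 9))
step 2: [let@1] (6 + 9)
step 3: [delta@root] 15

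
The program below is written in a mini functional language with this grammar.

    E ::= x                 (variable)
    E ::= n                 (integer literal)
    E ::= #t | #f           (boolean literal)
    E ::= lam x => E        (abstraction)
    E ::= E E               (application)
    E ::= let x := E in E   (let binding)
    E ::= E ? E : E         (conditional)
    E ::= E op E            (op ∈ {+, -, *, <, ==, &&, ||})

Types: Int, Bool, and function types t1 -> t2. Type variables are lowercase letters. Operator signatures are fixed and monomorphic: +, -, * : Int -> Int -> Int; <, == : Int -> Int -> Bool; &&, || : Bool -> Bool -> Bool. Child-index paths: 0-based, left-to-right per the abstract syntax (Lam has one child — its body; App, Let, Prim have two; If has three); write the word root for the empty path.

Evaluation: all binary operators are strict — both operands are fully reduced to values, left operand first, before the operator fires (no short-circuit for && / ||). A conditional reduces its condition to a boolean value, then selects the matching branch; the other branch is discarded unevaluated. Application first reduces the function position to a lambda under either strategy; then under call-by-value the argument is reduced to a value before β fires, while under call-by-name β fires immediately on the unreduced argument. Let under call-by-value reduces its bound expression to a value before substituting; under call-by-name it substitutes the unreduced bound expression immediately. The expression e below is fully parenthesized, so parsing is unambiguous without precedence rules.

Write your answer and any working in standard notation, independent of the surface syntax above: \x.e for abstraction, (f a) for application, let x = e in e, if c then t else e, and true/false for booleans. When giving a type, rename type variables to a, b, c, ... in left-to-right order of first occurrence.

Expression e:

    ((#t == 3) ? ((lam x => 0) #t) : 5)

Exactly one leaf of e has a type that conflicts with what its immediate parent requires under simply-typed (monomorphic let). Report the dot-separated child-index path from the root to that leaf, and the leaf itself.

Working:
  unify Bool ~ Int
  FAIL: mismatch Bool ~ Int

Answer: 0.0 : true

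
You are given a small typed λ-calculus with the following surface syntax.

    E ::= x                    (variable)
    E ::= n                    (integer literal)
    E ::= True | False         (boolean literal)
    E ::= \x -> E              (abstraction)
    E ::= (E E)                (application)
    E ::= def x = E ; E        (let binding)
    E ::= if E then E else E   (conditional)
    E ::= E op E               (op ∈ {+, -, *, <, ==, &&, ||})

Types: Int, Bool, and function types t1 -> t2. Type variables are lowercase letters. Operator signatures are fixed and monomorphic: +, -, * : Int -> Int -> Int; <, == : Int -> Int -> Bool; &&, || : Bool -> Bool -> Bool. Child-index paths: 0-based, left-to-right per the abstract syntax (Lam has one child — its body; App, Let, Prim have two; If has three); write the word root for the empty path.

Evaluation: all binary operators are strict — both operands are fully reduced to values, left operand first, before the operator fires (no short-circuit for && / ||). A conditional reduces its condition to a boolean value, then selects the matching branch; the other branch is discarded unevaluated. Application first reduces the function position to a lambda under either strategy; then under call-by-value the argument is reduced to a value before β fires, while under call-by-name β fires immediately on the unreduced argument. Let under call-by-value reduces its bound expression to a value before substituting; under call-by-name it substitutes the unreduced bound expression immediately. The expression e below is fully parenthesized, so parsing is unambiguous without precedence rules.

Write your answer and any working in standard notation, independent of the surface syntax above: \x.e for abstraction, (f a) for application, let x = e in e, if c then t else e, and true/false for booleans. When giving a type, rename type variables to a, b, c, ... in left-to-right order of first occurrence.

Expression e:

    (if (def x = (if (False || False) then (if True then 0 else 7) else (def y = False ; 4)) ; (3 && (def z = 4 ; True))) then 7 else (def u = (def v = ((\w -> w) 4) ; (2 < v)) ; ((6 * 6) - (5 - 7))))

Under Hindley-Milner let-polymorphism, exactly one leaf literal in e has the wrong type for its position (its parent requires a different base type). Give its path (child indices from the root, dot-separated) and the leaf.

Trace:
  unify Bool ~ Bool
  unify Bool ~ Bool
  unify Bool ~ Bool
  unify Bool ~ Bool
  unify Int ~ Int
let y : Bool
  unify Int ~ Int
let x : Int
  unify Int ~ Bool
  FAIL: mismatch Int ~ Bool

Answer: 0.1.0 : 3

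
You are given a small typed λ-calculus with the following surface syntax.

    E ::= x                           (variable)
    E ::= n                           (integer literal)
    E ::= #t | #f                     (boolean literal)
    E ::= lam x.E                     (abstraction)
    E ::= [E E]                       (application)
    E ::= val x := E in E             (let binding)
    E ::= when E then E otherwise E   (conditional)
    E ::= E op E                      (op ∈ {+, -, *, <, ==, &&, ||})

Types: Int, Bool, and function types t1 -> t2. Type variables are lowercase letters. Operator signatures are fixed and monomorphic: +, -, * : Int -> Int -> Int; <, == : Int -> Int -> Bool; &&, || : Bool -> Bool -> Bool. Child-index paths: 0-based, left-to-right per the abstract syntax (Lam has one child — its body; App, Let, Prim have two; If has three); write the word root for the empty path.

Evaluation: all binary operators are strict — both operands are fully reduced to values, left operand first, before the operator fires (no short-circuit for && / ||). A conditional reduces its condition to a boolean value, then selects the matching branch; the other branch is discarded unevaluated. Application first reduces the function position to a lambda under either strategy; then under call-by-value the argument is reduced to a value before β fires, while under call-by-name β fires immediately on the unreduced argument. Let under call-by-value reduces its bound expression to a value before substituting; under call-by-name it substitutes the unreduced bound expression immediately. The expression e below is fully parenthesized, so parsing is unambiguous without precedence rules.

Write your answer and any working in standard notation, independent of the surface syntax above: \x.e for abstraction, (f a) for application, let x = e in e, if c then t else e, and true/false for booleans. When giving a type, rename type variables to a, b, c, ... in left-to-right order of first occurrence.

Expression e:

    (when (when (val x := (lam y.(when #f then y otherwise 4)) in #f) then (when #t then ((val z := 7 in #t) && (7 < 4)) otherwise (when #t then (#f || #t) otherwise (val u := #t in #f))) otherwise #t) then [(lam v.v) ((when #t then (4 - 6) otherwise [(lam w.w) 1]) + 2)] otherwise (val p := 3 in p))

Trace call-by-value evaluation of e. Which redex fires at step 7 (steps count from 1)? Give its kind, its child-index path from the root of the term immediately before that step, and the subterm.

Answer: beta at root : ((\v.v) 0)

Derivation:
step 0: (if (if (let x = (\y.(if false then y else 4)) in false) then (if true then ((let z = 7 in true) && (7 < 4)) else (if true then (false || true) else (let u = true in false))) else true) then ((\v.v) ((if true then (4 - 6) else ((\w.w) 1)) + 2)) else (let p = 3 in p))
step 1: [let@0.0] (if (if false then (if true then ((let z = 7 in true) && (7 < 4)) else (if true then (false || true) else (let u = true in false))) else true) then ((\v.v) ((if true then (4 - 6) else ((\w.w) 1)) + 2)) else (let p = 3 in p))
step 2: [if@0] (if true then ((\v.v) ((if true then (4 - 6) else ((\w.w) 1)) + 2)) else (let p = 3 in p))
step 3: [if@root] ((\v.v) ((if true then (4 - 6) else ((\w.w) 1)) + 2))
step 4: [if@1.0] ((\v.v) ((4 - 6) + 2))
step 5: [delta@1.0] ((\v.v) (-2 + 2))
step 6: [delta@1] ((\v.v) 0)
step 7: [beta@root] 0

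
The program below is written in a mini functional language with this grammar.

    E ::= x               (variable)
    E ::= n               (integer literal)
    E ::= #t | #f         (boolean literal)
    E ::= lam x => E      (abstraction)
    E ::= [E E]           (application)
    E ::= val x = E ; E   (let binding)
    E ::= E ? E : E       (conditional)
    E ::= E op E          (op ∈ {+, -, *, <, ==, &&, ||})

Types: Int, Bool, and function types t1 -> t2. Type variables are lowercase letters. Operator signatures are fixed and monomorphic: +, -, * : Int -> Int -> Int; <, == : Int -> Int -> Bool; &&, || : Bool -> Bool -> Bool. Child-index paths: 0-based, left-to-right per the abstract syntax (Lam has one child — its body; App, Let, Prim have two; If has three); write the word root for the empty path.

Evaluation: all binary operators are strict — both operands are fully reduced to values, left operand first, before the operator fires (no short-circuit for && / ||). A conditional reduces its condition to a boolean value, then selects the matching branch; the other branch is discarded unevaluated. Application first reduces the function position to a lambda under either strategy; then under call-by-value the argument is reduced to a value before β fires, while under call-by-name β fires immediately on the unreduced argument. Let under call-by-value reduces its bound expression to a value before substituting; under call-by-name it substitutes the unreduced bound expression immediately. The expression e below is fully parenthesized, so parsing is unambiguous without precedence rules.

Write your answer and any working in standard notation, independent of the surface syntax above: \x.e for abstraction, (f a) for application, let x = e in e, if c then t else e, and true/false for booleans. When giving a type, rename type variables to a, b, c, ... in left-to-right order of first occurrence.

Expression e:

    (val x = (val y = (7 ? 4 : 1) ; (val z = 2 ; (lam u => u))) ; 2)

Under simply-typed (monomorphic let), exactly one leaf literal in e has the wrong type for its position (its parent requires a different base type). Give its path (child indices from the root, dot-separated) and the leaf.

Working:
  unify Int ~ Bool
  FAIL: mismatch Int ~ Bool

Answer: 0.0.0 : 7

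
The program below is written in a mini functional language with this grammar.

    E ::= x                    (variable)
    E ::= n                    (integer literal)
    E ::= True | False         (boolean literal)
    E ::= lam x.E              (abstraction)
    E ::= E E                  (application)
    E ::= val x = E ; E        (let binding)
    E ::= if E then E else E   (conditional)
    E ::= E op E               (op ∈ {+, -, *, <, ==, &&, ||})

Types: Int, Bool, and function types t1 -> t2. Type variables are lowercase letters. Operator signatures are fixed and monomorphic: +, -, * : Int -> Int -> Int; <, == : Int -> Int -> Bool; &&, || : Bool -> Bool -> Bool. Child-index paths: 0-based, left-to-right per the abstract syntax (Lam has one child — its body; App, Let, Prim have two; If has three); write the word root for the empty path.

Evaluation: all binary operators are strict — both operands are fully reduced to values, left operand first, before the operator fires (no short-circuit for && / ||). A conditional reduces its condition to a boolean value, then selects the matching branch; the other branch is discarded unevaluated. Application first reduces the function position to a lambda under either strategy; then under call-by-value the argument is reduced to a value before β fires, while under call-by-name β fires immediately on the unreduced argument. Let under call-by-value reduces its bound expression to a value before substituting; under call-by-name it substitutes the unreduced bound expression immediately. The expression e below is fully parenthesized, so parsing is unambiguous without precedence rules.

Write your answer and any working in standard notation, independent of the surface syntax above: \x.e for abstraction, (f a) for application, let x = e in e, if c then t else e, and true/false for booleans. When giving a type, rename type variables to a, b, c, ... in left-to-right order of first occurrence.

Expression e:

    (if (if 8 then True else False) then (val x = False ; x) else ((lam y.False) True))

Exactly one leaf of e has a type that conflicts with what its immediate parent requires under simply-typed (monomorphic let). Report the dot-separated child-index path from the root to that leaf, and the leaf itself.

Derivation:
  unify Int ~ Bool
  FAIL: mismatch Int ~ Bool

Answer: 0.0 : 8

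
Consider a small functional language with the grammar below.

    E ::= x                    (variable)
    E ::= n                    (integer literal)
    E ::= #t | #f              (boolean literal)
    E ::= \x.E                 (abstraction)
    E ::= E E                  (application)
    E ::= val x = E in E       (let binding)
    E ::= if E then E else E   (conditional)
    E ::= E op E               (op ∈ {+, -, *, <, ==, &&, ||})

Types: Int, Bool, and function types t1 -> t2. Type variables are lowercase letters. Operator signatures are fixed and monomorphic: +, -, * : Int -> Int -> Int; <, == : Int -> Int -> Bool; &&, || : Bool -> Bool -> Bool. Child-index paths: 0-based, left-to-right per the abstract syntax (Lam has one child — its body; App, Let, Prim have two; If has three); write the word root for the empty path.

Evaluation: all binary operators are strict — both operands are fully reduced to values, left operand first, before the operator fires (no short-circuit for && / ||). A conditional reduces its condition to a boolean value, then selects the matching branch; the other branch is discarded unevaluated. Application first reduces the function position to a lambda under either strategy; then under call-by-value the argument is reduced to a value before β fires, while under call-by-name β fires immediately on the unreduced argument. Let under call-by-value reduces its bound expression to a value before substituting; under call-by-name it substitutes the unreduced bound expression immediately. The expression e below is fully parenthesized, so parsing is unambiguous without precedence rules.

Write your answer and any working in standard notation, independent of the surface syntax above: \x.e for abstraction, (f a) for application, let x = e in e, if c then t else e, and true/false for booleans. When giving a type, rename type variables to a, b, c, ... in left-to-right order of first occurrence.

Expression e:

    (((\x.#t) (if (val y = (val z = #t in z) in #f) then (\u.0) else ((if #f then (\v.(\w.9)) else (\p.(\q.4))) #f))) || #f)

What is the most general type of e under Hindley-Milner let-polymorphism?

Answer: Bool

Working:
\x._ : a -> Bool
let z : Bool
z : Bool
let y : Bool
  unify Bool ~ Bool
\u._ : b -> Int
  unify Bool ~ Bool
\w._ : d -> Int
\v._ : c -> d -> Int
\q._ : f -> Int
\p._ : e -> f -> Int
  unify c -> d -> Int ~ e -> f -> Int
  unify c ~ e
  unify d -> Int ~ f -> Int
  unify d ~ f
  unify Int ~ Int
  unify e -> f -> Int ~ Bool -> g
  unify e ~ Bool
  unify f -> Int ~ g
_ _ : f -> Int
  unify b -> Int ~ f -> Int
  unify b ~ f
  unify Int ~ Int
  unify a -> Bool ~ (f -> Int) -> h
  unify a ~ f -> Int
  unify Bool ~ h
_ _ : Bool
  unify Bool ~ Bool
  unify Bool ~ Bool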